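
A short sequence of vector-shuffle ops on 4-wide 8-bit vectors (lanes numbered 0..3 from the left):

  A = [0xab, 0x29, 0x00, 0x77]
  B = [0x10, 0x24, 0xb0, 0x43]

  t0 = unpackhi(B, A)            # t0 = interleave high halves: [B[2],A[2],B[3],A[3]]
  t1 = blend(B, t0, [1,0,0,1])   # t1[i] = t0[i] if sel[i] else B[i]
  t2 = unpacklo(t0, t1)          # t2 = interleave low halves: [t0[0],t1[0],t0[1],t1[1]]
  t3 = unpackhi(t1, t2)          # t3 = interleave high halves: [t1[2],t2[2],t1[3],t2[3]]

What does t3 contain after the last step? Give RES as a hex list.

RES = [0xb0, 0x00, 0x77, 0x24]

t0 = [0xb0, 0x00, 0x43, 0x77]
t1 = [0xb0, 0x24, 0xb0, 0x77]
t2 = [0xb0, 0xb0, 0x00, 0x24]
t3 = [0xb0, 0x00, 0x77, 0x24]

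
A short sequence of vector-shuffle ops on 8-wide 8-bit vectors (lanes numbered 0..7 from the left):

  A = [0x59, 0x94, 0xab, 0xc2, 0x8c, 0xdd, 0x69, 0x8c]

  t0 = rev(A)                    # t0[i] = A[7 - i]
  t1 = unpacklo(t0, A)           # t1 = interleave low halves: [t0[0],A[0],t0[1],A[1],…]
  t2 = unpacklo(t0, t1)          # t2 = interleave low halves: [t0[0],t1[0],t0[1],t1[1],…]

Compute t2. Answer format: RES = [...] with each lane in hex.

t0 = [0x8c, 0x69, 0xdd, 0x8c, 0xc2, 0xab, 0x94, 0x59]
t1 = [0x8c, 0x59, 0x69, 0x94, 0xdd, 0xab, 0x8c, 0xc2]
t2 = [0x8c, 0x8c, 0x69, 0x59, 0xdd, 0x69, 0x8c, 0x94]

RES = [0x8c, 0x8c, 0x69, 0x59, 0xdd, 0x69, 0x8c, 0x94]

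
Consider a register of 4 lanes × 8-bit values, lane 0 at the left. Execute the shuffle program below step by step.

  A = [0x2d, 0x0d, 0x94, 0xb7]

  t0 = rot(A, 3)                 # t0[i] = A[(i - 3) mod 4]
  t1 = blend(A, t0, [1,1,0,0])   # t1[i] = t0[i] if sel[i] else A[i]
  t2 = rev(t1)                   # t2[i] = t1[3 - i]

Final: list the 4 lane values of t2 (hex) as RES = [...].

RES = [0xb7, 0x94, 0x94, 0x0d]

→ t0 |0d|94|b7|2d|
→ t1 |0d|94|94|b7|
→ t2 |b7|94|94|0d|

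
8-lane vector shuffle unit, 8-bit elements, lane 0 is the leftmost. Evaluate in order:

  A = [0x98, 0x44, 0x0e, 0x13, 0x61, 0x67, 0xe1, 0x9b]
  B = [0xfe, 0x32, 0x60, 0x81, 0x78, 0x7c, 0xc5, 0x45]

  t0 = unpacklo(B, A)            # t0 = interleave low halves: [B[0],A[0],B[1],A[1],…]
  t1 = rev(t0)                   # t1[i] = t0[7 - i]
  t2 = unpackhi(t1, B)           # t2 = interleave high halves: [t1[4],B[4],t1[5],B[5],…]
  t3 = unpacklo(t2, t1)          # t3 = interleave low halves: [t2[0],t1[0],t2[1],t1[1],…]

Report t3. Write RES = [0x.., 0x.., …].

  t0: fe 98 32 44 60 0e 81 13
  t1: 13 81 0e 60 44 32 98 fe
  t2: 44 78 32 7c 98 c5 fe 45
  t3: 44 13 78 81 32 0e 7c 60

RES = [ 0x44  0x13  0x78  0x81  0x32  0x0e  0x7c  0x60 ]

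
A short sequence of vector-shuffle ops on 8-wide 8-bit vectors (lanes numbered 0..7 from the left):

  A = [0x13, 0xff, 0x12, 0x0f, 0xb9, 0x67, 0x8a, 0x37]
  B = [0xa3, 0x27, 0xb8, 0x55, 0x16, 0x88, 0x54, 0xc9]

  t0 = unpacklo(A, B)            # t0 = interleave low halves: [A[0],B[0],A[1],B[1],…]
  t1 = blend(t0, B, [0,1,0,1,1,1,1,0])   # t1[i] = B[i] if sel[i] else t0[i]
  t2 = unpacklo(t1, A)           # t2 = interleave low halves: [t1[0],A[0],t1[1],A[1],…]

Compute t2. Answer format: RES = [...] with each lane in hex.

→ t0 |13|a3|ff|27|12|b8|0f|55|
→ t1 |13|27|ff|55|16|88|54|55|
→ t2 |13|13|27|ff|ff|12|55|0f|

RES = [0x13, 0x13, 0x27, 0xff, 0xff, 0x12, 0x55, 0x0f]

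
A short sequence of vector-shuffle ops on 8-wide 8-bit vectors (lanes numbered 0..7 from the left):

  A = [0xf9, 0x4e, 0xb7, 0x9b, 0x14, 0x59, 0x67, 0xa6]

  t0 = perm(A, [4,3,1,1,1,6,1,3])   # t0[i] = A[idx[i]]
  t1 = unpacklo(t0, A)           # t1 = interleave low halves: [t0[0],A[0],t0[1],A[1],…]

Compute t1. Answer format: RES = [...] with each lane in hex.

t0 = [0x14, 0x9b, 0x4e, 0x4e, 0x4e, 0x67, 0x4e, 0x9b]
t1 = [0x14, 0xf9, 0x9b, 0x4e, 0x4e, 0xb7, 0x4e, 0x9b]

RES = [0x14, 0xf9, 0x9b, 0x4e, 0x4e, 0xb7, 0x4e, 0x9b]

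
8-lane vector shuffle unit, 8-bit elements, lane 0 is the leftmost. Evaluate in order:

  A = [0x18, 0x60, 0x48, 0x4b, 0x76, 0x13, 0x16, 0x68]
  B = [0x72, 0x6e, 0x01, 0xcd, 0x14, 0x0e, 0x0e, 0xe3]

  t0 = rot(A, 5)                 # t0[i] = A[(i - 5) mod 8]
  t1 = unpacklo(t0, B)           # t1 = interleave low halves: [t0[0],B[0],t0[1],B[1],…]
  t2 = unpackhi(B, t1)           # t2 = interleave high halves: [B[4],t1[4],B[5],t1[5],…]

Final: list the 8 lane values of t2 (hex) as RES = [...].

→ t0 |4b|76|13|16|68|18|60|48|
→ t1 |4b|72|76|6e|13|01|16|cd|
→ t2 |14|13|0e|01|0e|16|e3|cd|

RES = [ 0x14  0x13  0x0e  0x01  0x0e  0x16  0xe3  0xcd ]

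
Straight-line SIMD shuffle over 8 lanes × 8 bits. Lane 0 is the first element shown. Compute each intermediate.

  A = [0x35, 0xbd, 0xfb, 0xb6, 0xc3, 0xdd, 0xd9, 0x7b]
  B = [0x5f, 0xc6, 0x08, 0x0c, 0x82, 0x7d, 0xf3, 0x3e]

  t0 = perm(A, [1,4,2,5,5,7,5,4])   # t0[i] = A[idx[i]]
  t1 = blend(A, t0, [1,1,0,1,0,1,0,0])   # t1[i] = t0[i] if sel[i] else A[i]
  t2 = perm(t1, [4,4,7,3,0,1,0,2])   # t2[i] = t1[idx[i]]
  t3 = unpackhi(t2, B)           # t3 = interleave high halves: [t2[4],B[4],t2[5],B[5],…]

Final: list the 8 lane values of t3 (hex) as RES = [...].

RES = [ 0xbd  0x82  0xc3  0x7d  0xbd  0xf3  0xfb  0x3e ]

→ t0 |bd|c3|fb|dd|dd|7b|dd|c3|
→ t1 |bd|c3|fb|dd|c3|7b|d9|7b|
→ t2 |c3|c3|7b|dd|bd|c3|bd|fb|
→ t3 |bd|82|c3|7d|bd|f3|fb|3e|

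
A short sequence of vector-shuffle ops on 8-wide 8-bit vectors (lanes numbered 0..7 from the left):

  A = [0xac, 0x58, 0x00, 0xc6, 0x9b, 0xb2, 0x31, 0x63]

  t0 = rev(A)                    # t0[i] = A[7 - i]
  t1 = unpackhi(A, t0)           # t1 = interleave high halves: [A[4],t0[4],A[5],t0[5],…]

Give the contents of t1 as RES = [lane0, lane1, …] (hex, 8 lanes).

RES = [0x9b, 0xc6, 0xb2, 0x00, 0x31, 0x58, 0x63, 0xac]

t0 = [0x63, 0x31, 0xb2, 0x9b, 0xc6, 0x00, 0x58, 0xac]
t1 = [0x9b, 0xc6, 0xb2, 0x00, 0x31, 0x58, 0x63, 0xac]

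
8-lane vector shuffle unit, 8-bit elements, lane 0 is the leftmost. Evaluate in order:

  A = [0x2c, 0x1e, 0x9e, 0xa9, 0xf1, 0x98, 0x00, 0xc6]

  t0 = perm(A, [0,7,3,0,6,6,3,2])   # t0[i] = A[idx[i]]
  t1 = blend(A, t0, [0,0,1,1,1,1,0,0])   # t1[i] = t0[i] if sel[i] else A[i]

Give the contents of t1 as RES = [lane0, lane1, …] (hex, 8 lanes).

RES = [0x2c, 0x1e, 0xa9, 0x2c, 0x00, 0x00, 0x00, 0xc6]

  t0: 2c c6 a9 2c 00 00 a9 9e
  t1: 2c 1e a9 2c 00 00 00 c6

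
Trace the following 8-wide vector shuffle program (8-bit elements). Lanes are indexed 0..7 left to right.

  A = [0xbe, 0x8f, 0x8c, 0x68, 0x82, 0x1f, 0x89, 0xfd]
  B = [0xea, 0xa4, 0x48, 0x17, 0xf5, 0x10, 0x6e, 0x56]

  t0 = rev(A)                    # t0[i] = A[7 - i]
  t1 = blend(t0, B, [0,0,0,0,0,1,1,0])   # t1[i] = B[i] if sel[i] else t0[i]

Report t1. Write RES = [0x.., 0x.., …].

  t0: fd 89 1f 82 68 8c 8f be
  t1: fd 89 1f 82 68 10 6e be

RES = [ 0xfd  0x89  0x1f  0x82  0x68  0x10  0x6e  0xbe ]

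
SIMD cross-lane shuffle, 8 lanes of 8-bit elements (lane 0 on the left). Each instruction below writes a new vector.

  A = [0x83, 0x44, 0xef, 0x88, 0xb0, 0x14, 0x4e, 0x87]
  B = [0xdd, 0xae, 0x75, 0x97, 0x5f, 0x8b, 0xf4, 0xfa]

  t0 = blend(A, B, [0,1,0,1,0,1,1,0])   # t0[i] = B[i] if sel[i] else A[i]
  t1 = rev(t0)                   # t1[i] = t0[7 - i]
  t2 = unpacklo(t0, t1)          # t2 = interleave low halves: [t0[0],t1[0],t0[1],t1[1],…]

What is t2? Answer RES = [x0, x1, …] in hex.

→ t0 |83|ae|ef|97|b0|8b|f4|87|
→ t1 |87|f4|8b|b0|97|ef|ae|83|
→ t2 |83|87|ae|f4|ef|8b|97|b0|

RES = [0x83, 0x87, 0xae, 0xf4, 0xef, 0x8b, 0x97, 0xb0]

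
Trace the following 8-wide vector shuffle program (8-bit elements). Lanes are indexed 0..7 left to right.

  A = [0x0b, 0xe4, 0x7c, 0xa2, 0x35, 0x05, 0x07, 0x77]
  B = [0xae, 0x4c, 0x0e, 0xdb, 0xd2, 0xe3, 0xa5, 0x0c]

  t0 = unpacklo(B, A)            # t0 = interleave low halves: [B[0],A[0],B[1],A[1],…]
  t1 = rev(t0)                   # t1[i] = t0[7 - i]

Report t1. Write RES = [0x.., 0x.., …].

RES = [ 0xa2  0xdb  0x7c  0x0e  0xe4  0x4c  0x0b  0xae ]

t0 = [0xae, 0x0b, 0x4c, 0xe4, 0x0e, 0x7c, 0xdb, 0xa2]
t1 = [0xa2, 0xdb, 0x7c, 0x0e, 0xe4, 0x4c, 0x0b, 0xae]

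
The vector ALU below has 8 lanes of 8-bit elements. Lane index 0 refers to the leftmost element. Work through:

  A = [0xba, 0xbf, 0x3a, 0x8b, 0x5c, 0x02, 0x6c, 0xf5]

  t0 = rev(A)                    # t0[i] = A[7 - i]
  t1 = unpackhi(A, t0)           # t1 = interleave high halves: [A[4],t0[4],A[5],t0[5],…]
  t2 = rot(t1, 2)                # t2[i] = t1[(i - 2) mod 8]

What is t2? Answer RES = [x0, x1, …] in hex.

  t0: f5 6c 02 5c 8b 3a bf ba
  t1: 5c 8b 02 3a 6c bf f5 ba
  t2: f5 ba 5c 8b 02 3a 6c bf

RES = [0xf5, 0xba, 0x5c, 0x8b, 0x02, 0x3a, 0x6c, 0xbf]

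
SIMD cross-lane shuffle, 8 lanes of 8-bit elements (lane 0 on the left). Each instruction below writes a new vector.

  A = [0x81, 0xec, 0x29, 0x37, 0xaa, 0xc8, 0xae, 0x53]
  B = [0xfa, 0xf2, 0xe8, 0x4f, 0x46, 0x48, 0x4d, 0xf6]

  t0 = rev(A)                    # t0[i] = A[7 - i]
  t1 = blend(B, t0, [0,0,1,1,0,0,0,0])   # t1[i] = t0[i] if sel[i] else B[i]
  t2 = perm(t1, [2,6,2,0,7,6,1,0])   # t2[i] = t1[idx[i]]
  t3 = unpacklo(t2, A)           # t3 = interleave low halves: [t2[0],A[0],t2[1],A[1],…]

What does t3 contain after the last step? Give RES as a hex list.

t0 = [0x53, 0xae, 0xc8, 0xaa, 0x37, 0x29, 0xec, 0x81]
t1 = [0xfa, 0xf2, 0xc8, 0xaa, 0x46, 0x48, 0x4d, 0xf6]
t2 = [0xc8, 0x4d, 0xc8, 0xfa, 0xf6, 0x4d, 0xf2, 0xfa]
t3 = [0xc8, 0x81, 0x4d, 0xec, 0xc8, 0x29, 0xfa, 0x37]

RES = [0xc8, 0x81, 0x4d, 0xec, 0xc8, 0x29, 0xfa, 0x37]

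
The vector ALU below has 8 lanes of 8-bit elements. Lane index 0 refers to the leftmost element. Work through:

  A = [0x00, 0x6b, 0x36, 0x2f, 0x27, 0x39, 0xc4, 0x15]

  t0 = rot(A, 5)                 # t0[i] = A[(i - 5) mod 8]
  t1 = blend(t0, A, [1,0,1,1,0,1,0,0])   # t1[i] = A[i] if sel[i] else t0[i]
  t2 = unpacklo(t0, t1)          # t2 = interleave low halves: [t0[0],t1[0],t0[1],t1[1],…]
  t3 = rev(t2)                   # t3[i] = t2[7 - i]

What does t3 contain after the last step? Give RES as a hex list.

→ t0 |2f|27|39|c4|15|00|6b|36|
→ t1 |00|27|36|2f|15|39|6b|36|
→ t2 |2f|00|27|27|39|36|c4|2f|
→ t3 |2f|c4|36|39|27|27|00|2f|

RES = [ 0x2f  0xc4  0x36  0x39  0x27  0x27  0x00  0x2f ]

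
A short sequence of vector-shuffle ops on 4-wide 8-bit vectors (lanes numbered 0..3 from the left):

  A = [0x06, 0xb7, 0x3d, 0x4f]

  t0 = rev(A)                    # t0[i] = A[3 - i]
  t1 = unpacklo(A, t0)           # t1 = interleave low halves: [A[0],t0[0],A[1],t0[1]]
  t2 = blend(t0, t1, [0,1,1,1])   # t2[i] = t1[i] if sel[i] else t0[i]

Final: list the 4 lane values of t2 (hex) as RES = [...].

RES = [ 0x4f  0x4f  0xb7  0x3d ]

→ t0 |4f|3d|b7|06|
→ t1 |06|4f|b7|3d|
→ t2 |4f|4f|b7|3d|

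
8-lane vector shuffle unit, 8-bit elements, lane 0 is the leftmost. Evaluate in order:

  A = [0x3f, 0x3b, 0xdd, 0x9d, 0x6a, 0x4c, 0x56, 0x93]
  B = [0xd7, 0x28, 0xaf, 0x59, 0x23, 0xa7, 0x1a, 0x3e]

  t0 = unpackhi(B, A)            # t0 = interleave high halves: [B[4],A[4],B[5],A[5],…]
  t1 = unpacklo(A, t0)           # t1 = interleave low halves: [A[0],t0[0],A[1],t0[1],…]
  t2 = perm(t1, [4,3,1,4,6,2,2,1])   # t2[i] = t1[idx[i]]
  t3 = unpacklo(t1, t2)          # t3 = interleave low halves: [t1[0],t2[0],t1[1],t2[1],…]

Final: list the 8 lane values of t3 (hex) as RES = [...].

  t0: 23 6a a7 4c 1a 56 3e 93
  t1: 3f 23 3b 6a dd a7 9d 4c
  t2: dd 6a 23 dd 9d 3b 3b 23
  t3: 3f dd 23 6a 3b 23 6a dd

RES = [ 0x3f  0xdd  0x23  0x6a  0x3b  0x23  0x6a  0xdd ]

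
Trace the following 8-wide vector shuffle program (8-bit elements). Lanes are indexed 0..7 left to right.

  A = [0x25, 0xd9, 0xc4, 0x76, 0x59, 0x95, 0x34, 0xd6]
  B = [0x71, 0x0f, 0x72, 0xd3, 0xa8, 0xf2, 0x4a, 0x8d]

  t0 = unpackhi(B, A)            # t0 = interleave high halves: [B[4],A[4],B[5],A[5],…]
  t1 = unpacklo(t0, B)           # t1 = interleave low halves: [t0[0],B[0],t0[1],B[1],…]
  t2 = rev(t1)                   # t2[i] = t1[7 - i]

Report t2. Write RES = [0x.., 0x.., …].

RES = [ 0xd3  0x95  0x72  0xf2  0x0f  0x59  0x71  0xa8 ]

t0 = [0xa8, 0x59, 0xf2, 0x95, 0x4a, 0x34, 0x8d, 0xd6]
t1 = [0xa8, 0x71, 0x59, 0x0f, 0xf2, 0x72, 0x95, 0xd3]
t2 = [0xd3, 0x95, 0x72, 0xf2, 0x0f, 0x59, 0x71, 0xa8]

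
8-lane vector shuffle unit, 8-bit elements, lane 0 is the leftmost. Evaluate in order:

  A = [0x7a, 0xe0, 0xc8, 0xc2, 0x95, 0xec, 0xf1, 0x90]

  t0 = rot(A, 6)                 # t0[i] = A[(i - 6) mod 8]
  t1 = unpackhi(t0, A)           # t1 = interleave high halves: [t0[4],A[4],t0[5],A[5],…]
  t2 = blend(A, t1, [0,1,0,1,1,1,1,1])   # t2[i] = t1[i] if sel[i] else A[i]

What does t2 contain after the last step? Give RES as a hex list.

→ t0 |c8|c2|95|ec|f1|90|7a|e0|
→ t1 |f1|95|90|ec|7a|f1|e0|90|
→ t2 |7a|95|c8|ec|7a|f1|e0|90|

RES = [0x7a, 0x95, 0xc8, 0xec, 0x7a, 0xf1, 0xe0, 0x90]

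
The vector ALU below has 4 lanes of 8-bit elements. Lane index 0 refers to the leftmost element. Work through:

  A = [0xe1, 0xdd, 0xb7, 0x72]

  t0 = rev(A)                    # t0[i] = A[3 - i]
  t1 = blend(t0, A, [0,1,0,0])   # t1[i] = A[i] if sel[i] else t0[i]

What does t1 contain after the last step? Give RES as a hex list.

  t0: 72 b7 dd e1
  t1: 72 dd dd e1

RES = [0x72, 0xdd, 0xdd, 0xe1]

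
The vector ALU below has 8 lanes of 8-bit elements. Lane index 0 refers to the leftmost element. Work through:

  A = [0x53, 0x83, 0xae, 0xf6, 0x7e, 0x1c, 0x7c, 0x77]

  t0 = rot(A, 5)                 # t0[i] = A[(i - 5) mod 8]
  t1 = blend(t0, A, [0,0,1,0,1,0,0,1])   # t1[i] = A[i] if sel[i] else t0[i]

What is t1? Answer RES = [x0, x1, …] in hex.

RES = [ 0xf6  0x7e  0xae  0x7c  0x7e  0x53  0x83  0x77 ]

t0 = [0xf6, 0x7e, 0x1c, 0x7c, 0x77, 0x53, 0x83, 0xae]
t1 = [0xf6, 0x7e, 0xae, 0x7c, 0x7e, 0x53, 0x83, 0x77]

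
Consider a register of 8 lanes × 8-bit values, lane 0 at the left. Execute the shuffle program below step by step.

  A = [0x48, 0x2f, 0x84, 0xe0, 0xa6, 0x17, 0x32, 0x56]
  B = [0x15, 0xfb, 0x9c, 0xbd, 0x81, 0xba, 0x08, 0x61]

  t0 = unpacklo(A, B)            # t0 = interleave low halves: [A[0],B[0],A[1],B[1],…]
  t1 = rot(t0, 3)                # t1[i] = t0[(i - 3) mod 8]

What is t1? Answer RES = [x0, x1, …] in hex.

  t0: 48 15 2f fb 84 9c e0 bd
  t1: 9c e0 bd 48 15 2f fb 84

RES = [0x9c, 0xe0, 0xbd, 0x48, 0x15, 0x2f, 0xfb, 0x84]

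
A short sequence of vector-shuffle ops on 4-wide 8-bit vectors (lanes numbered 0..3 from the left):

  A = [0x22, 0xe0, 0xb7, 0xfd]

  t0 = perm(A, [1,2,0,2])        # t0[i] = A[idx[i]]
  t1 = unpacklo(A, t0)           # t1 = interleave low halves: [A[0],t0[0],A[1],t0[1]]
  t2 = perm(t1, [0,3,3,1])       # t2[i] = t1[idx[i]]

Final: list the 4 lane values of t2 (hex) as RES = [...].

RES = [ 0x22  0xb7  0xb7  0xe0 ]

  t0: e0 b7 22 b7
  t1: 22 e0 e0 b7
  t2: 22 b7 b7 e0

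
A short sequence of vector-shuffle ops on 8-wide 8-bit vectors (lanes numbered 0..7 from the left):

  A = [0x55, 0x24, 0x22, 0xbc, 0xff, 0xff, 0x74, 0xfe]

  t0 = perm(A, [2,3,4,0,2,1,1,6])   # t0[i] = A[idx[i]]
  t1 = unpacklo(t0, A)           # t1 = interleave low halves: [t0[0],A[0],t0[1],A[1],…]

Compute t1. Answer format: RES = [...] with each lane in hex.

RES = [0x22, 0x55, 0xbc, 0x24, 0xff, 0x22, 0x55, 0xbc]

→ t0 |22|bc|ff|55|22|24|24|74|
→ t1 |22|55|bc|24|ff|22|55|bc|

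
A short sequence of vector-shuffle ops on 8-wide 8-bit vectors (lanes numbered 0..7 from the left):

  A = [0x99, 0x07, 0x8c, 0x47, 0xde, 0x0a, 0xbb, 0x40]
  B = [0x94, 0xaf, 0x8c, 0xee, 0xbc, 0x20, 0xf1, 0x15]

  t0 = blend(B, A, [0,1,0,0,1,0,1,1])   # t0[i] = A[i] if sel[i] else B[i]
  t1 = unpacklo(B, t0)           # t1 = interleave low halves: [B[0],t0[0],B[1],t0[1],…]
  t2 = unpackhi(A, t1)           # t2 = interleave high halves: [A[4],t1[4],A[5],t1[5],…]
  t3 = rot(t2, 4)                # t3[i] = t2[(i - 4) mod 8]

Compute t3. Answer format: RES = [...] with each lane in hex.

  t0: 94 07 8c ee de 20 bb 40
  t1: 94 94 af 07 8c 8c ee ee
  t2: de 8c 0a 8c bb ee 40 ee
  t3: bb ee 40 ee de 8c 0a 8c

RES = [0xbb, 0xee, 0x40, 0xee, 0xde, 0x8c, 0x0a, 0x8c]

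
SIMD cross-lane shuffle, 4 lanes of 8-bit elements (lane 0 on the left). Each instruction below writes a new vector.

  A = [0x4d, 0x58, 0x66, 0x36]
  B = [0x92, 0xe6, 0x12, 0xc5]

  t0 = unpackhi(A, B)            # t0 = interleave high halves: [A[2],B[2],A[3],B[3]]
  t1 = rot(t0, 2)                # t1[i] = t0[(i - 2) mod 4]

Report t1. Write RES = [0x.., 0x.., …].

→ t0 |66|12|36|c5|
→ t1 |36|c5|66|12|

RES = [0x36, 0xc5, 0x66, 0x12]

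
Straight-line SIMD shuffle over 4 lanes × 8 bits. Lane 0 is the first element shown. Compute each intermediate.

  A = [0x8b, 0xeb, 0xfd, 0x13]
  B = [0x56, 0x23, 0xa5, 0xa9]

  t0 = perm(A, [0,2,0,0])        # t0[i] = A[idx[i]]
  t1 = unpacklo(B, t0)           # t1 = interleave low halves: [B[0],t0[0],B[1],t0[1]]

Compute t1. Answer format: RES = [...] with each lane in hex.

t0 = [0x8b, 0xfd, 0x8b, 0x8b]
t1 = [0x56, 0x8b, 0x23, 0xfd]

RES = [0x56, 0x8b, 0x23, 0xfd]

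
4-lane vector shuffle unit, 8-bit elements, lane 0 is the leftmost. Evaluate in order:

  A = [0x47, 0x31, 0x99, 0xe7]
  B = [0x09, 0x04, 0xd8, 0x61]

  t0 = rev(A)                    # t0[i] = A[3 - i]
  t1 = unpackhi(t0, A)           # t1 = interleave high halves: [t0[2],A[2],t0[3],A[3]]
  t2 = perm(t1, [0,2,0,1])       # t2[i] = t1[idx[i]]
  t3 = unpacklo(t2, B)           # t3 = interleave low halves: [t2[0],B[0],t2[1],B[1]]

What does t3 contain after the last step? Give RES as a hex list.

RES = [ 0x31  0x09  0x47  0x04 ]

→ t0 |e7|99|31|47|
→ t1 |31|99|47|e7|
→ t2 |31|47|31|99|
→ t3 |31|09|47|04|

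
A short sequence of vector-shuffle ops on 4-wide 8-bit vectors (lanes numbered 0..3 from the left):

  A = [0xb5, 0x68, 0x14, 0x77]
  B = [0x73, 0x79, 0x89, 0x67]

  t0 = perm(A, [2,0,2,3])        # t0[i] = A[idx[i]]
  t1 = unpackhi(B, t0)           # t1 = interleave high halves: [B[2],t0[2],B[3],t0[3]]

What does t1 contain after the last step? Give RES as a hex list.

→ t0 |14|b5|14|77|
→ t1 |89|14|67|77|

RES = [ 0x89  0x14  0x67  0x77 ]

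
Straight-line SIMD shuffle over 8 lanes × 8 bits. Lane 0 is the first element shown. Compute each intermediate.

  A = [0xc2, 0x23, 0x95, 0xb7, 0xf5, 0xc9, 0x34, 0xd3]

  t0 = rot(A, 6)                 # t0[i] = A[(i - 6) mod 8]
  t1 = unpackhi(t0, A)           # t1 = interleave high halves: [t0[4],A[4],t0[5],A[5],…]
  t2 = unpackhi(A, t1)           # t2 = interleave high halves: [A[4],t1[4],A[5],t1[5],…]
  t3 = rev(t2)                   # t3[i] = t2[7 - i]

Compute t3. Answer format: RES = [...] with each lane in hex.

→ t0 |95|b7|f5|c9|34|d3|c2|23|
→ t1 |34|f5|d3|c9|c2|34|23|d3|
→ t2 |f5|c2|c9|34|34|23|d3|d3|
→ t3 |d3|d3|23|34|34|c9|c2|f5|

RES = [ 0xd3  0xd3  0x23  0x34  0x34  0xc9  0xc2  0xf5 ]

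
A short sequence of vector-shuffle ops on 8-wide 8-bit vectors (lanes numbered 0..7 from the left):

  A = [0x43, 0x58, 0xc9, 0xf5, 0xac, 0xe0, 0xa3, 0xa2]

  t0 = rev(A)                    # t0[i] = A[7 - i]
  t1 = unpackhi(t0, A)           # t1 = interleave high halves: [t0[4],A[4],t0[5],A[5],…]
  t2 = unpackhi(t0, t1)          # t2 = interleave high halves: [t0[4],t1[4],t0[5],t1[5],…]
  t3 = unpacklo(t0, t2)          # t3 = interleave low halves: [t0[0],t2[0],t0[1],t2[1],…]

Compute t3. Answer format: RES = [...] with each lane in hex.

→ t0 |a2|a3|e0|ac|f5|c9|58|43|
→ t1 |f5|ac|c9|e0|58|a3|43|a2|
→ t2 |f5|58|c9|a3|58|43|43|a2|
→ t3 |a2|f5|a3|58|e0|c9|ac|a3|

RES = [ 0xa2  0xf5  0xa3  0x58  0xe0  0xc9  0xac  0xa3 ]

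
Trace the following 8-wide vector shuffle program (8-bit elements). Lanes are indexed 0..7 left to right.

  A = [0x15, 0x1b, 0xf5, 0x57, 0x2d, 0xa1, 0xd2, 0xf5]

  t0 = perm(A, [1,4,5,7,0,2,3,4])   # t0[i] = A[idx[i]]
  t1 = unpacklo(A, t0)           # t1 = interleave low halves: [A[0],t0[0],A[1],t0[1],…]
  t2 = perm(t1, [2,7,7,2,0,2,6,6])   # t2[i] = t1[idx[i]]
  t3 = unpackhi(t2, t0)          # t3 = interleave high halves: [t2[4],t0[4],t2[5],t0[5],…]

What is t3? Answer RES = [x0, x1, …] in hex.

RES = [0x15, 0x15, 0x1b, 0xf5, 0x57, 0x57, 0x57, 0x2d]

t0 = [0x1b, 0x2d, 0xa1, 0xf5, 0x15, 0xf5, 0x57, 0x2d]
t1 = [0x15, 0x1b, 0x1b, 0x2d, 0xf5, 0xa1, 0x57, 0xf5]
t2 = [0x1b, 0xf5, 0xf5, 0x1b, 0x15, 0x1b, 0x57, 0x57]
t3 = [0x15, 0x15, 0x1b, 0xf5, 0x57, 0x57, 0x57, 0x2d]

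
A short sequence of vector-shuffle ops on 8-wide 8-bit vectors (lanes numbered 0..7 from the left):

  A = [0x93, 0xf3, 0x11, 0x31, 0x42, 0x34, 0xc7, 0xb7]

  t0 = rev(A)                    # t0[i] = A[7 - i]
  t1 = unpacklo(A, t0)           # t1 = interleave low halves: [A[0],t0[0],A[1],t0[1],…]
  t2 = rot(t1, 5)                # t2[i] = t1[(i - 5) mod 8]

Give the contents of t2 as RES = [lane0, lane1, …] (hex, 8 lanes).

RES = [ 0xc7  0x11  0x34  0x31  0x42  0x93  0xb7  0xf3 ]

→ t0 |b7|c7|34|42|31|11|f3|93|
→ t1 |93|b7|f3|c7|11|34|31|42|
→ t2 |c7|11|34|31|42|93|b7|f3|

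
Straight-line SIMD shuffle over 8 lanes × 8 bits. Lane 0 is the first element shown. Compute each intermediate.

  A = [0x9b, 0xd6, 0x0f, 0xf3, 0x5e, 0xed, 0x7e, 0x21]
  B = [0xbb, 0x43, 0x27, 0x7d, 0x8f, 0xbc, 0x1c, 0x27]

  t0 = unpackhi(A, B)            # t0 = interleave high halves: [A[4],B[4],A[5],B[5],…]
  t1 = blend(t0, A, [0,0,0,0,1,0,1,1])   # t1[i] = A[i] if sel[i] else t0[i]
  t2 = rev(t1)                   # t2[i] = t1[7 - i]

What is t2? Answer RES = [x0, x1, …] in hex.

RES = [0x21, 0x7e, 0x1c, 0x5e, 0xbc, 0xed, 0x8f, 0x5e]

  t0: 5e 8f ed bc 7e 1c 21 27
  t1: 5e 8f ed bc 5e 1c 7e 21
  t2: 21 7e 1c 5e bc ed 8f 5e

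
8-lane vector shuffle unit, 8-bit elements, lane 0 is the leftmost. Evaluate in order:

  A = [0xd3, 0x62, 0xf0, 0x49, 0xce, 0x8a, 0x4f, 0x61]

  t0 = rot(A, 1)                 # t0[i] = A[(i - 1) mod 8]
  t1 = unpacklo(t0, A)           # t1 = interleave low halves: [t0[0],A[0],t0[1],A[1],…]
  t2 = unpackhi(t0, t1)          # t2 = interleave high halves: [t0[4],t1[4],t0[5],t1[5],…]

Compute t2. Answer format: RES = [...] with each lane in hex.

RES = [0x49, 0x62, 0xce, 0xf0, 0x8a, 0xf0, 0x4f, 0x49]

  t0: 61 d3 62 f0 49 ce 8a 4f
  t1: 61 d3 d3 62 62 f0 f0 49
  t2: 49 62 ce f0 8a f0 4f 49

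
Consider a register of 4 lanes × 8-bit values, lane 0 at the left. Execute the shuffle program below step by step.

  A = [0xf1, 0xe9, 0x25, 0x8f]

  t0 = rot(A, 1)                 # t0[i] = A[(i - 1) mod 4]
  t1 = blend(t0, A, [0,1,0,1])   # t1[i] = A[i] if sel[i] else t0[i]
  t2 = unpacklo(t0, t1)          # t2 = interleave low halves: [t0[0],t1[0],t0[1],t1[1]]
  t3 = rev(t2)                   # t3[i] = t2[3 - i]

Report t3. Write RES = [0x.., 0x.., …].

→ t0 |8f|f1|e9|25|
→ t1 |8f|e9|e9|8f|
→ t2 |8f|8f|f1|e9|
→ t3 |e9|f1|8f|8f|

RES = [0xe9, 0xf1, 0x8f, 0x8f]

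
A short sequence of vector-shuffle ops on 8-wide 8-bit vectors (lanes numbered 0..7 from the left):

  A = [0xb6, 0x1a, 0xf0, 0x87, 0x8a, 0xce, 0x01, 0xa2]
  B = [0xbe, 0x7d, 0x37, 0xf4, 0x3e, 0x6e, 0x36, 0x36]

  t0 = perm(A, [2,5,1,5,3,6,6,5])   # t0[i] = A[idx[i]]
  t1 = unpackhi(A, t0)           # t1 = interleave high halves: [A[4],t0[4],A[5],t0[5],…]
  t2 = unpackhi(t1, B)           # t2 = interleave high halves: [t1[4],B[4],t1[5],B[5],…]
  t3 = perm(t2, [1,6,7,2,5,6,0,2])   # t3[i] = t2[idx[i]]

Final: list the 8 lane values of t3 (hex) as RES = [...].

→ t0 |f0|ce|1a|ce|87|01|01|ce|
→ t1 |8a|87|ce|01|01|01|a2|ce|
→ t2 |01|3e|01|6e|a2|36|ce|36|
→ t3 |3e|ce|36|01|36|ce|01|01|

RES = [0x3e, 0xce, 0x36, 0x01, 0x36, 0xce, 0x01, 0x01]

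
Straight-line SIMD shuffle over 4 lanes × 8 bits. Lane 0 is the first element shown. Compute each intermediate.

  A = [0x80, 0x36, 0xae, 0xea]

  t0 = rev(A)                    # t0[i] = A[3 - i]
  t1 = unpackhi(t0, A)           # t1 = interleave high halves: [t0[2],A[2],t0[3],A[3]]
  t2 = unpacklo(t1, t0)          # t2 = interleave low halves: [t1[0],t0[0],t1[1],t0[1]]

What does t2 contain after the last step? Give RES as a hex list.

  t0: ea ae 36 80
  t1: 36 ae 80 ea
  t2: 36 ea ae ae

RES = [0x36, 0xea, 0xae, 0xae]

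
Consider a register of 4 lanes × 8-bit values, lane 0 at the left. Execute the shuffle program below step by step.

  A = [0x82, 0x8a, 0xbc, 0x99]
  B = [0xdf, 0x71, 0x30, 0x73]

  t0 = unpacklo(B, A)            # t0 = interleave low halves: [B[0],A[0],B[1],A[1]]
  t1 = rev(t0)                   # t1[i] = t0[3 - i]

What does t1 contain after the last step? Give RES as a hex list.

RES = [0x8a, 0x71, 0x82, 0xdf]

  t0: df 82 71 8a
  t1: 8a 71 82 df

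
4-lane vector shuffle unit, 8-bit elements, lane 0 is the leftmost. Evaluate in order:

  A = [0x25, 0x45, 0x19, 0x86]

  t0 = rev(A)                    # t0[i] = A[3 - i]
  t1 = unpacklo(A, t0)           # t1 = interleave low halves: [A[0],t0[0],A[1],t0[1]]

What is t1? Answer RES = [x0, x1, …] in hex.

  t0: 86 19 45 25
  t1: 25 86 45 19

RES = [0x25, 0x86, 0x45, 0x19]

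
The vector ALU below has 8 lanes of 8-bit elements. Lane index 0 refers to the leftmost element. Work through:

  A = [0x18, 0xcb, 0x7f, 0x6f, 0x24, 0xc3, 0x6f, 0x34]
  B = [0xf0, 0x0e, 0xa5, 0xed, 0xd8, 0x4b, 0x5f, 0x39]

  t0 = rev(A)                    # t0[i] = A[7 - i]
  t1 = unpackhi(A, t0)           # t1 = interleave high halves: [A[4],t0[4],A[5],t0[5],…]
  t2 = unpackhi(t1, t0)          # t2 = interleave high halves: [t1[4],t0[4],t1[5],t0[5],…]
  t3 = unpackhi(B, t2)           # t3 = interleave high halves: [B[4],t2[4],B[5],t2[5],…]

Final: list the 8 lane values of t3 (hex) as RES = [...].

RES = [0xd8, 0x34, 0x4b, 0xcb, 0x5f, 0x18, 0x39, 0x18]

→ t0 |34|6f|c3|24|6f|7f|cb|18|
→ t1 |24|6f|c3|7f|6f|cb|34|18|
→ t2 |6f|6f|cb|7f|34|cb|18|18|
→ t3 |d8|34|4b|cb|5f|18|39|18|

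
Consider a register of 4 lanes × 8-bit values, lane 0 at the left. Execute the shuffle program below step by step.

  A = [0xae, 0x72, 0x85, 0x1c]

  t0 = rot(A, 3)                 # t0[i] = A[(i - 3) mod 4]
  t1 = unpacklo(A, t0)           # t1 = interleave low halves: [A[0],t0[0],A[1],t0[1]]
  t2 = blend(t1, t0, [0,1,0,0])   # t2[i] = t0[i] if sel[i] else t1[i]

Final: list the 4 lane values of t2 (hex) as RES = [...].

  t0: 72 85 1c ae
  t1: ae 72 72 85
  t2: ae 85 72 85

RES = [ 0xae  0x85  0x72  0x85 ]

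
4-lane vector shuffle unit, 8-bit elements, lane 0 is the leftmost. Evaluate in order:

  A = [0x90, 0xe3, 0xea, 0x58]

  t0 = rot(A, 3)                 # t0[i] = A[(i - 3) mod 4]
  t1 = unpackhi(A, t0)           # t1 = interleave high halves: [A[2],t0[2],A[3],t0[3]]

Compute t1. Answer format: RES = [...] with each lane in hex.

RES = [ 0xea  0x58  0x58  0x90 ]

  t0: e3 ea 58 90
  t1: ea 58 58 90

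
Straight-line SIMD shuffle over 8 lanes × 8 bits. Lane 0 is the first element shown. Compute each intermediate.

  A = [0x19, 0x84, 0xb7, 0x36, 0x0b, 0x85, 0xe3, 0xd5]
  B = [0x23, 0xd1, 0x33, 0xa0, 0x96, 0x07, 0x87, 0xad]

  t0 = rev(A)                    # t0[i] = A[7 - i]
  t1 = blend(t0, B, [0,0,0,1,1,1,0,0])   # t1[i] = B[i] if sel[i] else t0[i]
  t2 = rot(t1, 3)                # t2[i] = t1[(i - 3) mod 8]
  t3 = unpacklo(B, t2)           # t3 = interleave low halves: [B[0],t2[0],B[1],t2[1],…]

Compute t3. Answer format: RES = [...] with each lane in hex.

→ t0 |d5|e3|85|0b|36|b7|84|19|
→ t1 |d5|e3|85|a0|96|07|84|19|
→ t2 |07|84|19|d5|e3|85|a0|96|
→ t3 |23|07|d1|84|33|19|a0|d5|

RES = [ 0x23  0x07  0xd1  0x84  0x33  0x19  0xa0  0xd5 ]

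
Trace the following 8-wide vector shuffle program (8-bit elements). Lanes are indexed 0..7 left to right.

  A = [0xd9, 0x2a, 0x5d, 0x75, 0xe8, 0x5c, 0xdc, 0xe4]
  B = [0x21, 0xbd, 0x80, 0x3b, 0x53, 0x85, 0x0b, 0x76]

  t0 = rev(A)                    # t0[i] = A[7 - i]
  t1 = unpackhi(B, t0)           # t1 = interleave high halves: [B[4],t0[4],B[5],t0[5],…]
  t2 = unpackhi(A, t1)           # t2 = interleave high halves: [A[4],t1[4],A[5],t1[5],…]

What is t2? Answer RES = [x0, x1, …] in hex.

RES = [ 0xe8  0x0b  0x5c  0x2a  0xdc  0x76  0xe4  0xd9 ]

t0 = [0xe4, 0xdc, 0x5c, 0xe8, 0x75, 0x5d, 0x2a, 0xd9]
t1 = [0x53, 0x75, 0x85, 0x5d, 0x0b, 0x2a, 0x76, 0xd9]
t2 = [0xe8, 0x0b, 0x5c, 0x2a, 0xdc, 0x76, 0xe4, 0xd9]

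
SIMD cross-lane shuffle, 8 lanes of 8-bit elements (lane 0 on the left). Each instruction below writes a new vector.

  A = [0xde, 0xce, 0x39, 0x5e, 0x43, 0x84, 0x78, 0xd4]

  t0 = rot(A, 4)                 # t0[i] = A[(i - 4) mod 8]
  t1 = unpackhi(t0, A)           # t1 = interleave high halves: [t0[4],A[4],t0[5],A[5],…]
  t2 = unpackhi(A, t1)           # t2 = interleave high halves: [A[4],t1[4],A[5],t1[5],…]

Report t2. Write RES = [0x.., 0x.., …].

RES = [ 0x43  0x39  0x84  0x78  0x78  0x5e  0xd4  0xd4 ]

t0 = [0x43, 0x84, 0x78, 0xd4, 0xde, 0xce, 0x39, 0x5e]
t1 = [0xde, 0x43, 0xce, 0x84, 0x39, 0x78, 0x5e, 0xd4]
t2 = [0x43, 0x39, 0x84, 0x78, 0x78, 0x5e, 0xd4, 0xd4]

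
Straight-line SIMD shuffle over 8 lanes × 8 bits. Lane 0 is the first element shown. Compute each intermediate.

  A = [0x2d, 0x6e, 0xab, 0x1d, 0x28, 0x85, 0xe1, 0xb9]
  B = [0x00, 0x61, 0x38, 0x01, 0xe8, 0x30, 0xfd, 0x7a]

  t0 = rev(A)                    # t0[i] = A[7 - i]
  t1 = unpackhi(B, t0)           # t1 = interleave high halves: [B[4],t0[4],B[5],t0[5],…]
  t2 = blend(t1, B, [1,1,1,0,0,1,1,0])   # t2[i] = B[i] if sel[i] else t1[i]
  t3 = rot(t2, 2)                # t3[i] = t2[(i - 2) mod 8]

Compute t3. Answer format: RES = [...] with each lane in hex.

→ t0 |b9|e1|85|28|1d|ab|6e|2d|
→ t1 |e8|1d|30|ab|fd|6e|7a|2d|
→ t2 |00|61|38|ab|fd|30|fd|2d|
→ t3 |fd|2d|00|61|38|ab|fd|30|

RES = [ 0xfd  0x2d  0x00  0x61  0x38  0xab  0xfd  0x30 ]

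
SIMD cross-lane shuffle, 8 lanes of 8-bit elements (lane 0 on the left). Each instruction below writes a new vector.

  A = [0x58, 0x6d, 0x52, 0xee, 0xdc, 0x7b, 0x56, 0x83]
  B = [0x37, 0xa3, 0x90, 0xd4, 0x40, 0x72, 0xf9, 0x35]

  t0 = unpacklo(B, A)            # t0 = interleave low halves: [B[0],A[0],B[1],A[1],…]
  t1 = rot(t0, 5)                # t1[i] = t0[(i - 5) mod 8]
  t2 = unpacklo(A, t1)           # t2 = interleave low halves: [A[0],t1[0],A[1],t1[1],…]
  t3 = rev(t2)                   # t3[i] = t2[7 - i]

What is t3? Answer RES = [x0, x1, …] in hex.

→ t0 |37|58|a3|6d|90|52|d4|ee|
→ t1 |6d|90|52|d4|ee|37|58|a3|
→ t2 |58|6d|6d|90|52|52|ee|d4|
→ t3 |d4|ee|52|52|90|6d|6d|58|

RES = [0xd4, 0xee, 0x52, 0x52, 0x90, 0x6d, 0x6d, 0x58]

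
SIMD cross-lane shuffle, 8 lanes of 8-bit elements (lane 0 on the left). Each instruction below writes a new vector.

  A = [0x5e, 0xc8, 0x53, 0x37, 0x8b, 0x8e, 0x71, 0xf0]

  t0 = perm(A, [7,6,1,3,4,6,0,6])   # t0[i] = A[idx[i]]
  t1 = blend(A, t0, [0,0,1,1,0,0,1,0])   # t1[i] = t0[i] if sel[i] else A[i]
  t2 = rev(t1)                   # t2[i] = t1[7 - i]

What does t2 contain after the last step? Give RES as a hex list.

→ t0 |f0|71|c8|37|8b|71|5e|71|
→ t1 |5e|c8|c8|37|8b|8e|5e|f0|
→ t2 |f0|5e|8e|8b|37|c8|c8|5e|

RES = [0xf0, 0x5e, 0x8e, 0x8b, 0x37, 0xc8, 0xc8, 0x5e]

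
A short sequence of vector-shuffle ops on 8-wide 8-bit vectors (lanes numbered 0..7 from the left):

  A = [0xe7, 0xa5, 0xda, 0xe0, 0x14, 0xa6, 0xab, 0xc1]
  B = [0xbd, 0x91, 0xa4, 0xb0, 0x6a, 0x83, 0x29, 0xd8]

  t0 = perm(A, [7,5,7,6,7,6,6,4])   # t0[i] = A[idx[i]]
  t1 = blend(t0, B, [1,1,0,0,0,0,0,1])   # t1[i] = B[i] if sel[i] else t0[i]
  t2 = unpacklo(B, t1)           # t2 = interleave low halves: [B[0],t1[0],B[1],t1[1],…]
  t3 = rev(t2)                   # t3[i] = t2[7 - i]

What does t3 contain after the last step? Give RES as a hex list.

t0 = [0xc1, 0xa6, 0xc1, 0xab, 0xc1, 0xab, 0xab, 0x14]
t1 = [0xbd, 0x91, 0xc1, 0xab, 0xc1, 0xab, 0xab, 0xd8]
t2 = [0xbd, 0xbd, 0x91, 0x91, 0xa4, 0xc1, 0xb0, 0xab]
t3 = [0xab, 0xb0, 0xc1, 0xa4, 0x91, 0x91, 0xbd, 0xbd]

RES = [ 0xab  0xb0  0xc1  0xa4  0x91  0x91  0xbd  0xbd ]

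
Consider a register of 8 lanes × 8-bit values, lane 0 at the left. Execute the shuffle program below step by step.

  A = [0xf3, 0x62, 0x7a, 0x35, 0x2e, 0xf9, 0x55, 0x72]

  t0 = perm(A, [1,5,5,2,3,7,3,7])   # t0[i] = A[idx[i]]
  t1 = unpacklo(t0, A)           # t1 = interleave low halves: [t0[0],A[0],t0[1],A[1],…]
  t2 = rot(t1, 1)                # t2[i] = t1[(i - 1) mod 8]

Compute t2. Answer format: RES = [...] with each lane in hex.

t0 = [0x62, 0xf9, 0xf9, 0x7a, 0x35, 0x72, 0x35, 0x72]
t1 = [0x62, 0xf3, 0xf9, 0x62, 0xf9, 0x7a, 0x7a, 0x35]
t2 = [0x35, 0x62, 0xf3, 0xf9, 0x62, 0xf9, 0x7a, 0x7a]

RES = [ 0x35  0x62  0xf3  0xf9  0x62  0xf9  0x7a  0x7a ]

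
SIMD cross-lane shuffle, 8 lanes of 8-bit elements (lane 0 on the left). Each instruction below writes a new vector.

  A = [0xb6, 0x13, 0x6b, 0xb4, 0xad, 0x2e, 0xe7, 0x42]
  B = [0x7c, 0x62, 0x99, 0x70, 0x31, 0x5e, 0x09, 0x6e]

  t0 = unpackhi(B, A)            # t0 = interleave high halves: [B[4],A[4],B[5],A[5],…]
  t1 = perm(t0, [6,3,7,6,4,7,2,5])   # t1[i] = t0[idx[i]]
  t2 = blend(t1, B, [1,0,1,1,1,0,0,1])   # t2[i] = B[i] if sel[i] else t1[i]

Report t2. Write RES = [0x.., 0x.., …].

t0 = [0x31, 0xad, 0x5e, 0x2e, 0x09, 0xe7, 0x6e, 0x42]
t1 = [0x6e, 0x2e, 0x42, 0x6e, 0x09, 0x42, 0x5e, 0xe7]
t2 = [0x7c, 0x2e, 0x99, 0x70, 0x31, 0x42, 0x5e, 0x6e]

RES = [ 0x7c  0x2e  0x99  0x70  0x31  0x42  0x5e  0x6e ]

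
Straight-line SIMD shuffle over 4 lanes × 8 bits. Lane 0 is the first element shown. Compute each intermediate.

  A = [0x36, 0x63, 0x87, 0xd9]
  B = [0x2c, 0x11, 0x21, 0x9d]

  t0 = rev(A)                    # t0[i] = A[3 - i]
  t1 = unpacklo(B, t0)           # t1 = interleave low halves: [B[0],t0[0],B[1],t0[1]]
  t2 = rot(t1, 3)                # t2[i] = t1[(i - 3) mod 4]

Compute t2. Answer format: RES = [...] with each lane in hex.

  t0: d9 87 63 36
  t1: 2c d9 11 87
  t2: d9 11 87 2c

RES = [0xd9, 0x11, 0x87, 0x2c]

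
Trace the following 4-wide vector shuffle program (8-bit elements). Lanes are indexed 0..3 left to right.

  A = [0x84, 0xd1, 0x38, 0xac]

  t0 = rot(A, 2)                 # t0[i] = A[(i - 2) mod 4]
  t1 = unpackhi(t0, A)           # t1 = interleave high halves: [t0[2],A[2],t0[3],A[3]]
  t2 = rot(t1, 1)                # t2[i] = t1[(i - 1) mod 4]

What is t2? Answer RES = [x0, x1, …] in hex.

t0 = [0x38, 0xac, 0x84, 0xd1]
t1 = [0x84, 0x38, 0xd1, 0xac]
t2 = [0xac, 0x84, 0x38, 0xd1]

RES = [ 0xac  0x84  0x38  0xd1 ]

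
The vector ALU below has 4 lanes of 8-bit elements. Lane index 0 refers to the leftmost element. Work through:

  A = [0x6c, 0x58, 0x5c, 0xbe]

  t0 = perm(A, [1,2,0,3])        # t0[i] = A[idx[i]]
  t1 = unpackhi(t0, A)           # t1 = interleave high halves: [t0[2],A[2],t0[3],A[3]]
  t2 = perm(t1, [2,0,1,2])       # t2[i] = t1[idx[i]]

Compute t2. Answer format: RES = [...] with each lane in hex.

t0 = [0x58, 0x5c, 0x6c, 0xbe]
t1 = [0x6c, 0x5c, 0xbe, 0xbe]
t2 = [0xbe, 0x6c, 0x5c, 0xbe]

RES = [ 0xbe  0x6c  0x5c  0xbe ]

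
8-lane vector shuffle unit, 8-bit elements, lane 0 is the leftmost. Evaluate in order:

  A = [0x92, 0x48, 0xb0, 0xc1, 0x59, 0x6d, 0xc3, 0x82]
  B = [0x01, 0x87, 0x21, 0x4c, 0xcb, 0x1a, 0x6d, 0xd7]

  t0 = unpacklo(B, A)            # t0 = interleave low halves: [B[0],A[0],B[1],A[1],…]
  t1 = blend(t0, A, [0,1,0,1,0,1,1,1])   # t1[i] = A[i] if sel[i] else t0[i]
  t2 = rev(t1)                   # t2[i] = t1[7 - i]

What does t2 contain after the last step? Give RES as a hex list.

t0 = [0x01, 0x92, 0x87, 0x48, 0x21, 0xb0, 0x4c, 0xc1]
t1 = [0x01, 0x48, 0x87, 0xc1, 0x21, 0x6d, 0xc3, 0x82]
t2 = [0x82, 0xc3, 0x6d, 0x21, 0xc1, 0x87, 0x48, 0x01]

RES = [0x82, 0xc3, 0x6d, 0x21, 0xc1, 0x87, 0x48, 0x01]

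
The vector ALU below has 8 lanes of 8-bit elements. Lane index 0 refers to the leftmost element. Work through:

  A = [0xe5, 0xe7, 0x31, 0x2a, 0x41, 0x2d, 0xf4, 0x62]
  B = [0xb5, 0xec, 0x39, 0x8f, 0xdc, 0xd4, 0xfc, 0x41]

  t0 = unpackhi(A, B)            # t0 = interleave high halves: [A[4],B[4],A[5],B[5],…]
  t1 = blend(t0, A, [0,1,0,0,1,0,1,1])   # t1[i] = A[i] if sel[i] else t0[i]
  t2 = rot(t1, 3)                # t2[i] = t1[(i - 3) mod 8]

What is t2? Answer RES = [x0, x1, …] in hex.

RES = [ 0xfc  0xf4  0x62  0x41  0xe7  0x2d  0xd4  0x41 ]

→ t0 |41|dc|2d|d4|f4|fc|62|41|
→ t1 |41|e7|2d|d4|41|fc|f4|62|
→ t2 |fc|f4|62|41|e7|2d|d4|41|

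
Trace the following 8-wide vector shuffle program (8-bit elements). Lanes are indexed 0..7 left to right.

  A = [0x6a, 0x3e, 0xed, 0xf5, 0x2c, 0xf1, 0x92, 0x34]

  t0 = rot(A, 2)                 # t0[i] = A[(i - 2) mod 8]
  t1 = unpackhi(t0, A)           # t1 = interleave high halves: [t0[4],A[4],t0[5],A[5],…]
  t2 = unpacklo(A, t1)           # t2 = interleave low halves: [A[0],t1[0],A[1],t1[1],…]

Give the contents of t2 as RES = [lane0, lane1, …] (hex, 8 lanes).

→ t0 |92|34|6a|3e|ed|f5|2c|f1|
→ t1 |ed|2c|f5|f1|2c|92|f1|34|
→ t2 |6a|ed|3e|2c|ed|f5|f5|f1|

RES = [ 0x6a  0xed  0x3e  0x2c  0xed  0xf5  0xf5  0xf1 ]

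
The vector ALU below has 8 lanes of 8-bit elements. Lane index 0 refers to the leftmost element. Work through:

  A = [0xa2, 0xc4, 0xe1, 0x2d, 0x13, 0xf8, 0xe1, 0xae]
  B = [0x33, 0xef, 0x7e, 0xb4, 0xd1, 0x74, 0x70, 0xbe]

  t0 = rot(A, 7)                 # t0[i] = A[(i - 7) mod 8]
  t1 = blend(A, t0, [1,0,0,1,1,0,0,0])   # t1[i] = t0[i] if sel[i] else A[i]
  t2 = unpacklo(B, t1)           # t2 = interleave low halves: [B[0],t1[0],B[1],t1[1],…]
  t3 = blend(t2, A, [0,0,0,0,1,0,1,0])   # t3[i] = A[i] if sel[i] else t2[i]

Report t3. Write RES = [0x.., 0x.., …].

RES = [ 0x33  0xc4  0xef  0xc4  0x13  0xe1  0xe1  0x13 ]

t0 = [0xc4, 0xe1, 0x2d, 0x13, 0xf8, 0xe1, 0xae, 0xa2]
t1 = [0xc4, 0xc4, 0xe1, 0x13, 0xf8, 0xf8, 0xe1, 0xae]
t2 = [0x33, 0xc4, 0xef, 0xc4, 0x7e, 0xe1, 0xb4, 0x13]
t3 = [0x33, 0xc4, 0xef, 0xc4, 0x13, 0xe1, 0xe1, 0x13]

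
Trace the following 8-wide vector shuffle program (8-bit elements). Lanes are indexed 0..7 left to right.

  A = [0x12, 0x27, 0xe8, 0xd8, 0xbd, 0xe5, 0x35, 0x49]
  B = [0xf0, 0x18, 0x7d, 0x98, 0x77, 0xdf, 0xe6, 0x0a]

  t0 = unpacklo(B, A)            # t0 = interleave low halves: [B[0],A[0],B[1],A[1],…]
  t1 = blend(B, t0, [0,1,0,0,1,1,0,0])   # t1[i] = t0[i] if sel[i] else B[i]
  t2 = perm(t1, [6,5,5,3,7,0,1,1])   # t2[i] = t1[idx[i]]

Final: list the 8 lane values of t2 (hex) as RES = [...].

RES = [0xe6, 0xe8, 0xe8, 0x98, 0x0a, 0xf0, 0x12, 0x12]

t0 = [0xf0, 0x12, 0x18, 0x27, 0x7d, 0xe8, 0x98, 0xd8]
t1 = [0xf0, 0x12, 0x7d, 0x98, 0x7d, 0xe8, 0xe6, 0x0a]
t2 = [0xe6, 0xe8, 0xe8, 0x98, 0x0a, 0xf0, 0x12, 0x12]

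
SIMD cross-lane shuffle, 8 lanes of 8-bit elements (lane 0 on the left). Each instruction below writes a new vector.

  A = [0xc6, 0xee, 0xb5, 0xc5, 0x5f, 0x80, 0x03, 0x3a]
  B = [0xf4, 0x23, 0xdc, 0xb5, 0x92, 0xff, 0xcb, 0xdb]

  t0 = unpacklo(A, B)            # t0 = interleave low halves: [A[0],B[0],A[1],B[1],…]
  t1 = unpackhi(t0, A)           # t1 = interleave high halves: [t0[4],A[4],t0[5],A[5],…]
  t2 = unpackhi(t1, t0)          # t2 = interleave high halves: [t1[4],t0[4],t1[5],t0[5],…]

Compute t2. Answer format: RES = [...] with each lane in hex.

t0 = [0xc6, 0xf4, 0xee, 0x23, 0xb5, 0xdc, 0xc5, 0xb5]
t1 = [0xb5, 0x5f, 0xdc, 0x80, 0xc5, 0x03, 0xb5, 0x3a]
t2 = [0xc5, 0xb5, 0x03, 0xdc, 0xb5, 0xc5, 0x3a, 0xb5]

RES = [ 0xc5  0xb5  0x03  0xdc  0xb5  0xc5  0x3a  0xb5 ]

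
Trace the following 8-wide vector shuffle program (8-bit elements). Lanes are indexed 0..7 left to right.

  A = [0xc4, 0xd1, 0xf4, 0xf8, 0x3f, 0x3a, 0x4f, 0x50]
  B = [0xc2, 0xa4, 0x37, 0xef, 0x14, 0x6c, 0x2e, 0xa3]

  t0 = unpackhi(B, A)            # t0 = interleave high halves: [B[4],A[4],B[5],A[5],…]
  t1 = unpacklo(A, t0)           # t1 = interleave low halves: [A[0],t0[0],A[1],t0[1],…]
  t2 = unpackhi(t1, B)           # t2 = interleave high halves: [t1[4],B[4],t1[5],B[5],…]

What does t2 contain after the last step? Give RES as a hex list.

RES = [ 0xf4  0x14  0x6c  0x6c  0xf8  0x2e  0x3a  0xa3 ]

t0 = [0x14, 0x3f, 0x6c, 0x3a, 0x2e, 0x4f, 0xa3, 0x50]
t1 = [0xc4, 0x14, 0xd1, 0x3f, 0xf4, 0x6c, 0xf8, 0x3a]
t2 = [0xf4, 0x14, 0x6c, 0x6c, 0xf8, 0x2e, 0x3a, 0xa3]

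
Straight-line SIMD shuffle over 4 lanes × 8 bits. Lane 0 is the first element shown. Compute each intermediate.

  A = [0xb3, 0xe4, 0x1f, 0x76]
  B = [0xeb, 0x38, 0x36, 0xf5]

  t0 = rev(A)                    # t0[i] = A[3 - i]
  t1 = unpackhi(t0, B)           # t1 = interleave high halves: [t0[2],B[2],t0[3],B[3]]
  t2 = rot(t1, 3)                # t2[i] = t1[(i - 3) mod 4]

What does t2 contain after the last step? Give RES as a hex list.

RES = [ 0x36  0xb3  0xf5  0xe4 ]

→ t0 |76|1f|e4|b3|
→ t1 |e4|36|b3|f5|
→ t2 |36|b3|f5|e4|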